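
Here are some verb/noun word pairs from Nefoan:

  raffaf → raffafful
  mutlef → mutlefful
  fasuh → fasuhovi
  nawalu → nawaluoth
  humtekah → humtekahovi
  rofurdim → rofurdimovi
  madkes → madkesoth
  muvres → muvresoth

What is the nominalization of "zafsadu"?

zafsaduoth

"zafsadu" ends in -u. The one such stem in the data (nawalu → nawaluoth) adds -oth, so the same rule applies.
So zafsadu → zafsaduoth.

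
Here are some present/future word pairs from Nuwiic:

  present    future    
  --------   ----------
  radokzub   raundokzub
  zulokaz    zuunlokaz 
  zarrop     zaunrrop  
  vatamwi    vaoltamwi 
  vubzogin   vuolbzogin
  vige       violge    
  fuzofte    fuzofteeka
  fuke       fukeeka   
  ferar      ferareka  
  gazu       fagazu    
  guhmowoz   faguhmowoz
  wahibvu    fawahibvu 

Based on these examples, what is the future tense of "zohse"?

"zohse" begins with z-. The stems beginning with z- (zulokaz → zuunlokaz, zarrop → zaunrrop) insert -un- after the first vowel.
The other patterns: stems beginning with v- insert -ol- after the first vowel; stems beginning with f- add -eka; stems beginning with g- or w- add the prefix fa-.
So zohse → zounhse.

zounhse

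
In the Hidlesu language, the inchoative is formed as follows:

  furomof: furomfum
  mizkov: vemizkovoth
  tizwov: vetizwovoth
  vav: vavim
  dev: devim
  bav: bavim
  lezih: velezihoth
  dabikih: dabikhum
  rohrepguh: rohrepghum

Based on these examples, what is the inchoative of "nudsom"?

vav and tizwov both end in -v yet inflect differently (vavim, vetizwovoth), so the final letter is not what conditions the rule; the number of vowels is.
"nudsom" has 2 vowels. The stems with 2 vowels (lezih → velezihoth, tizwov → vetizwovoth, mizkov → vemizkovoth) add ve- … -oth around the stem.
The other patterns: stems with 1 vowel add -im; stems with 3 vowels delete the last vowel and add -um.
So nudsom → venudsomoth.

venudsomoth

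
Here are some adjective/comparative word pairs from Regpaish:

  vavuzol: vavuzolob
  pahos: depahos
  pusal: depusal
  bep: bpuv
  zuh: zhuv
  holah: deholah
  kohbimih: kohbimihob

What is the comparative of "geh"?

ghuv

"geh" has 1 vowel. The stems with 1 vowel (bep → bpuv, zuh → zhuv) delete the last vowel and add -uv.
The other patterns: stems with 2 vowels add the prefix de-; stems with 3 vowels add -ob.
So geh → ghuv.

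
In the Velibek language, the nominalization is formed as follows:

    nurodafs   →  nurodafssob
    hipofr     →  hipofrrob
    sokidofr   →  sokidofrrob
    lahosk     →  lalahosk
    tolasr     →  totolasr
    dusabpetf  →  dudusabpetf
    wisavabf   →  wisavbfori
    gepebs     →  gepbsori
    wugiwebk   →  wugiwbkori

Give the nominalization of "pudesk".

"pudesk" has second-to-last letter 's'. The stems whose second-to-last letter is 's' (lahosk → lalahosk, tolasr → totolasr) repeat the first consonant+vowel as a prefix.
The other patterns: stems whose second-to-last letter is 'f' double the final consonant and add -ob; stems whose second-to-last letter is 'b' delete the last vowel and add -ori.
So pudesk → pupudesk.

pupudesk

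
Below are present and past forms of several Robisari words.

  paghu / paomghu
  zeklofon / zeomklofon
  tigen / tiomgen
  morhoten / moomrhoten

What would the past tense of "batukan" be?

baomtukan

Every pair shown (paghu → paomghu, zeklofon → zeomklofon, tigen → tiomgen, …) follows the same rule: insert -om- after the first vowel.
So batukan → baomtukan.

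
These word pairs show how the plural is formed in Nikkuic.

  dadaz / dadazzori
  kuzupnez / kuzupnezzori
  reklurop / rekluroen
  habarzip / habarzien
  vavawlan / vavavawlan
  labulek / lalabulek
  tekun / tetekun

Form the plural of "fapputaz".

fapputazzori

"fapputaz" ends in -z. The stems ending in -z (dadaz → dadazzori, kuzupnez → kuzupnezzori) double the final consonant and add -ori.
The other patterns: stems ending in -p drop the final letter and add -en; stems ending in -k or -n repeat the first consonant+vowel as a prefix.
So fapputaz → fapputazzori.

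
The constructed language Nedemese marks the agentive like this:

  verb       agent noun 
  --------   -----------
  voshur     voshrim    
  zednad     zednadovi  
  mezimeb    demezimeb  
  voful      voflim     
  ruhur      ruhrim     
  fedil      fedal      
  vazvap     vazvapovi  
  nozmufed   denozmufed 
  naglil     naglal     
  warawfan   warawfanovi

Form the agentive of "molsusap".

"molsusap" has last vowel 'a'. The stems whose last vowel is 'a' (warawfan → warawfanovi, vazvap → vazvapovi, zednad → zednadovi) add -ovi.
So molsusap → molsusapovi.

molsusapovi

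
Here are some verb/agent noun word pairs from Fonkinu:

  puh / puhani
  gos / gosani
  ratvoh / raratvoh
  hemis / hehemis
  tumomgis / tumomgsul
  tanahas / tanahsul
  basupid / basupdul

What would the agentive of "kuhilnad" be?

kuhilndul

puh and ratvoh both end in -h yet inflect differently (puhani, raratvoh), so the final letter is not what conditions the rule; the number of vowels is.
"kuhilnad" has 3 vowels. The stems with 3 vowels (tumomgis → tumomgsul, tanahas → tanahsul, basupid → basupdul) delete the last vowel and add -ul.
So kuhilnad → kuhilndul.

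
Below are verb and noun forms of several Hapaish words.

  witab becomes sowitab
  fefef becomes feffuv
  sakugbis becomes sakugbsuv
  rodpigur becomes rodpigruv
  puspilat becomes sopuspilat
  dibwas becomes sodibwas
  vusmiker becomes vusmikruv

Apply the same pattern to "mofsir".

"mofsir" has last vowel 'i'. The one such stem in the data (sakugbis → sakugbsuv) deletes the last vowel and adds -uv (as do vusmiker, rodpigur), so the same rule applies.
The other pattern: stems whose last vowel is 'a' add the prefix so-.
So mofsir → mofsruv.

mofsruv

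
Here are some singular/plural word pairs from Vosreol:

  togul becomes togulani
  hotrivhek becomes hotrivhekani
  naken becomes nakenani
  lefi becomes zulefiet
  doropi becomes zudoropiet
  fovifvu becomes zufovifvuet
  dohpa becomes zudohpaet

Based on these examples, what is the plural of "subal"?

"subal" ends in a consonant. The stems ending in a consonant (togul → togulani, hotrivhek → hotrivhekani, naken → nakenani) add -ani.
So subal → subalani.

subalani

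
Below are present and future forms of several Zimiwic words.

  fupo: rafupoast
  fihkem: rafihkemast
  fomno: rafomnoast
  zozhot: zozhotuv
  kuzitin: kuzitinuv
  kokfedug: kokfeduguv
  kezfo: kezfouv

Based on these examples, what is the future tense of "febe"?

"febe" begins with f-. The stems beginning with f- (fupo → rafupoast, fihkem → rafihkemast, fomno → rafomnoast) add ra- … -ast around the stem.
So febe → rafebeast.

rafebeast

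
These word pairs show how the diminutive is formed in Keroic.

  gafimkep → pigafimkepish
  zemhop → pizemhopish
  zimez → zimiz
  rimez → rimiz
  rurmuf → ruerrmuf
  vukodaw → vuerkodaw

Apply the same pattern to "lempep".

gafimkep and zimez both have last vowel 'e' yet inflect differently (pigafimkepish, zimiz), so the last vowel is not what conditions the rule; the final letter is.
"lempep" ends in -p. The stems ending in -p (gafimkep → pigafimkepish, zemhop → pizemhopish) add pi- … -ish around the stem.
So lempep → pilempepish.

pilempepish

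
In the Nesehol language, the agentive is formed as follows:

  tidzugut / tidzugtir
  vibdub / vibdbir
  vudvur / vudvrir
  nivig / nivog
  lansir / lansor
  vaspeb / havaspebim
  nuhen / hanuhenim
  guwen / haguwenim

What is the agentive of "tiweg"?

hatiwegim

vudvur and lansir both end in -r yet inflect differently (vudvrir, lansor), so the final letter is not what conditions the rule; the last vowel is.
"tiweg" has last vowel 'e'. The stems whose last vowel is 'e' (vaspeb → havaspebim, nuhen → hanuhenim, guwen → haguwenim) add ha- … -im around the stem.
So tiweg → hatiwegim.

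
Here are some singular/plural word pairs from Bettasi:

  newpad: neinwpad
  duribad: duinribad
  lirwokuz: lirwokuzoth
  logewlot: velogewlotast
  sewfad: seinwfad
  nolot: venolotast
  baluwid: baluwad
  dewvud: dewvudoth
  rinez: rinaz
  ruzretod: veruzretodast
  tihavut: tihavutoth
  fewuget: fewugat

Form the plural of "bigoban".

biingoban

logewlot and tihavut both end in -t yet inflect differently (velogewlotast, tihavutoth), so the final letter is not what conditions the rule; the last vowel is.
"bigoban" has last vowel 'a'. The stems whose last vowel is 'a' (duribad → duinribad, sewfad → seinwfad, newpad → neinwpad) insert -in- after the first vowel.
So bigoban → biingoban.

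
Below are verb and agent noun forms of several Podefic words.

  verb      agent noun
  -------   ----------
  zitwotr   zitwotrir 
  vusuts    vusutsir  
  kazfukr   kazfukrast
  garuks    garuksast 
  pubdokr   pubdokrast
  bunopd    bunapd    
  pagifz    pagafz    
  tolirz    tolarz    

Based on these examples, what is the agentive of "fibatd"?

"fibatd" has second-to-last letter 't'. The stems whose second-to-last letter is 't' (zitwotr → zitwotrir, vusuts → vusutsir) add -ir.
So fibatd → fibatdir.

fibatdir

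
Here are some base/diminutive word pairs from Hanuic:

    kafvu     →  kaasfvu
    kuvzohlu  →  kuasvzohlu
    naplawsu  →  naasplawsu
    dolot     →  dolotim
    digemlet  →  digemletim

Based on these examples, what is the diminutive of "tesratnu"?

teassratnu

kafvu and dolot both have 2 vowels yet inflect differently (kaasfvu, dolotim), so the number of vowels is not what conditions the rule; the final letter is.
"tesratnu" ends in -u. The stems ending in -u (kafvu → kaasfvu, kuvzohlu → kuasvzohlu, naplawsu → naasplawsu) insert -as- after the first vowel.
The other pattern: stems ending in -t add -im.
So tesratnu → teassratnu.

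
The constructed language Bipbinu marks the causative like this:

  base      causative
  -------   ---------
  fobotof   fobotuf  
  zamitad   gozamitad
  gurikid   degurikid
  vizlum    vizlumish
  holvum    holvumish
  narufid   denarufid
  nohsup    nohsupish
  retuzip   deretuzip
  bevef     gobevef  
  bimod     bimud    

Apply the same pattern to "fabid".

"fabid" has last vowel 'i'. The stems whose last vowel is 'i' (narufid → denarufid, retuzip → deretuzip, gurikid → degurikid) add the prefix de-.
The other patterns: stems whose last vowel is 'o' change the last vowel to 'u'; stems whose last vowel is 'u' add -ish; stems whose last vowel is 'a' or 'e' add the prefix go-.
So fabid → defabid.

defabid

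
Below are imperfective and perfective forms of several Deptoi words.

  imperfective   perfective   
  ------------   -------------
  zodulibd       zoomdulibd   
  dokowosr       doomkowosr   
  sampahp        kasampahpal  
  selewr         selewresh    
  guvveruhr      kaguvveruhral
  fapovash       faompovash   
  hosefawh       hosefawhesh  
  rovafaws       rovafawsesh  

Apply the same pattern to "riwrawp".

riwrawpesh

"riwrawp" has second-to-last letter 'w'. The stems whose second-to-last letter is 'w' (hosefawh → hosefawhesh, rovafaws → rovafawsesh, selewr → selewresh) add -esh.
The other patterns: stems whose second-to-last letter is 'h' add ka- … -al around the stem; stems whose second-to-last letter is 'b' or 's' insert -om- after the first vowel.
So riwrawp → riwrawpesh.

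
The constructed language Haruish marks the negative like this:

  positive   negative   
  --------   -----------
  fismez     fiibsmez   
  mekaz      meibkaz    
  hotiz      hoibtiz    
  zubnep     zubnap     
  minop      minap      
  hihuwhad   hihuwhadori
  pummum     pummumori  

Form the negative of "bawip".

bawap

fismez and zubnep both have last vowel 'e' yet inflect differently (fiibsmez, zubnap), so the last vowel is not what conditions the rule; the final letter is.
"bawip" ends in -p. The stems ending in -p (zubnep → zubnap, minop → minap) change the last vowel to 'a'.
The other patterns: stems ending in -z insert -ib- after the first vowel; stems ending in -d or -m add -ori.
So bawip → bawap.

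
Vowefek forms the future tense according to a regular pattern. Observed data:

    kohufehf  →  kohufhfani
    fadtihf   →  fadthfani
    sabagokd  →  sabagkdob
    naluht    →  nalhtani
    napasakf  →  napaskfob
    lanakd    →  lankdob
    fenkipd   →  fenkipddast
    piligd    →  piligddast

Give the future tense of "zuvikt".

zuvktob

"zuvikt" has second-to-last letter 'k'. The stems whose second-to-last letter is 'k' (napasakf → napaskfob, lanakd → lankdob, sabagokd → sabagkdob) delete the last vowel and add -ob.
The other patterns: stems whose second-to-last letter is 'h' delete the last vowel and add -ani; stems whose second-to-last letter is 'g' or 'p' double the final consonant and add -ast.
So zuvikt → zuvktob.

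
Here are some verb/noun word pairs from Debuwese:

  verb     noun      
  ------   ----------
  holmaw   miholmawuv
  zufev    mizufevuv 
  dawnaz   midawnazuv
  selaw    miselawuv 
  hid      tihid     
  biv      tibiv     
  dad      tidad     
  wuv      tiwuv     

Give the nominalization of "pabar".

zufev and biv both end in -v yet inflect differently (mizufevuv, tibiv), so the final letter is not what conditions the rule; the number of vowels is.
"pabar" has 2 vowels. The stems with 2 vowels (holmaw → miholmawuv, zufev → mizufevuv, dawnaz → midawnazuv) add mi- … -uv around the stem.
The other pattern: stems with 1 vowel add the prefix ti-.
So pabar → mipabaruv.

mipabaruv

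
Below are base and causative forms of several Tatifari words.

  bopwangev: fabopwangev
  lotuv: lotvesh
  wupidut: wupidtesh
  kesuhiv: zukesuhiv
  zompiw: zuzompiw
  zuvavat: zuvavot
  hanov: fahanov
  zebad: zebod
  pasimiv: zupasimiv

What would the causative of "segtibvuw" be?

segtibvwesh

hanov and kesuhiv both end in -v yet inflect differently (fahanov, zukesuhiv), so the final letter is not what conditions the rule; the last vowel is.
"segtibvuw" has last vowel 'u'. The stems whose last vowel is 'u' (lotuv → lotvesh, wupidut → wupidtesh) delete the last vowel and add -esh.
So segtibvuw → segtibvwesh.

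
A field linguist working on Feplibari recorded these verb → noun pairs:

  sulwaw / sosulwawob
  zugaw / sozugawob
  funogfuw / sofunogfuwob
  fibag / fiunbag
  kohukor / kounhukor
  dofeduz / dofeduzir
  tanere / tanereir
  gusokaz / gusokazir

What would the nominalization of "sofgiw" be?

sulwaw and fibag both have last vowel 'a' yet inflect differently (sosulwawob, fiunbag), so the last vowel is not what conditions the rule; the final letter is.
"sofgiw" ends in -w. The stems ending in -w (sulwaw → sosulwawob, zugaw → sozugawob, funogfuw → sofunogfuwob) add so- … -ob around the stem.
So sofgiw → sosofgiwob.

sosofgiwob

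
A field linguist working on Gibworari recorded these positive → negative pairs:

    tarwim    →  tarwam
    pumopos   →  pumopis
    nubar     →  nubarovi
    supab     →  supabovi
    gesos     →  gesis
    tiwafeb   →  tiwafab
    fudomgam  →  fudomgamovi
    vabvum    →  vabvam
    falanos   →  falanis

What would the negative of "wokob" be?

wokib

"wokob" has last vowel 'o'. The stems whose last vowel is 'o' (gesos → gesis, falanos → falanis, pumopos → pumopis) change the last vowel to 'i'.
So wokob → wokib.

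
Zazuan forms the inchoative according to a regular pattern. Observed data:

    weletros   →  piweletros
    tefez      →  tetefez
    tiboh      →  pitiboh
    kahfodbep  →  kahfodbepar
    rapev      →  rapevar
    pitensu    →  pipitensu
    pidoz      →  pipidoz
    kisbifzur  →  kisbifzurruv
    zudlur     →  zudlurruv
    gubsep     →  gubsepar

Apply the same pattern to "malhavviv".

kahfodbep and tefez both have last vowel 'e' yet inflect differently (kahfodbepar, tetefez), so the last vowel is not what conditions the rule; the final letter is.
"malhavviv" ends in -v. The one such stem in the data (rapev → rapevar) adds -ar, so the same rule applies.
So malhavviv → malhavvivar.

malhavvivar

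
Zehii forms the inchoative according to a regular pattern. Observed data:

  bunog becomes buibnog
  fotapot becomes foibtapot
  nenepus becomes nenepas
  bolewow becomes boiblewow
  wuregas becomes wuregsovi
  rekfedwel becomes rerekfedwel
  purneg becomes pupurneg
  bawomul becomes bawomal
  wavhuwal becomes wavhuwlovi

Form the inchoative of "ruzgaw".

wuregas and nenepus both end in -s yet inflect differently (wuregsovi, nenepas), so the final letter is not what conditions the rule; the last vowel is.
"ruzgaw" has last vowel 'a'. The stems whose last vowel is 'a' (wavhuwal → wavhuwlovi, wuregas → wuregsovi) delete the last vowel and add -ovi.
So ruzgaw → ruzgwovi.

ruzgwovi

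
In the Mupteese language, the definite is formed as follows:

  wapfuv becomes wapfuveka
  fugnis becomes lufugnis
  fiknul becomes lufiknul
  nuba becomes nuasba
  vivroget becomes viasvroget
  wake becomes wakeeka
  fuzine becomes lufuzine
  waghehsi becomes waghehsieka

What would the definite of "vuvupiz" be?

vuasvupiz

"vuvupiz" begins with v-. The one such stem in the data (vivroget → viasvroget) inserts -as- after the first vowel (as does nuba), so the same rule applies.
So vuvupiz → vuasvupiz.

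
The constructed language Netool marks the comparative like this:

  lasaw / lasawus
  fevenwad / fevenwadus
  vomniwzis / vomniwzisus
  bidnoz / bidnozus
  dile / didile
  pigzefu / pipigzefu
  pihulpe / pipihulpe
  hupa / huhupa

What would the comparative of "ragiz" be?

ragizus

lasaw and hupa both have last vowel 'a' yet inflect differently (lasawus, huhupa), so the last vowel is not what conditions the rule; whether the stem ends in a vowel or a consonant is.
"ragiz" ends in a consonant. The stems ending in a consonant (lasaw → lasawus, fevenwad → fevenwadus, vomniwzis → vomniwzisus) add -us.
So ragiz → ragizus.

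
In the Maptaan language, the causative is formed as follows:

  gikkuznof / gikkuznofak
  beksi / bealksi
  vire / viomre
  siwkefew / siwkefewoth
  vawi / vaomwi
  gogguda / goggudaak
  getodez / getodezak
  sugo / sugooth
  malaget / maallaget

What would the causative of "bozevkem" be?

boalzevkem

vawi and beksi both end in -i yet inflect differently (vaomwi, bealksi), so the final letter is not what conditions the rule; the first letter is.
"bozevkem" begins with b-. The one such stem in the data (beksi → bealksi) inserts -al- after the first vowel (as does malaget), so the same rule applies.
So bozevkem → boalzevkem.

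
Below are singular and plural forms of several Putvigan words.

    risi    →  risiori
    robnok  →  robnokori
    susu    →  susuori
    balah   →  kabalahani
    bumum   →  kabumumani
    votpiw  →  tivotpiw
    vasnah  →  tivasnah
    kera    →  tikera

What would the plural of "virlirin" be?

tivirlirin

"virlirin" begins with v-. The stems beginning with v- (votpiw → tivotpiw, vasnah → tivasnah) add the prefix ti-.
So virlirin → tivirlirin.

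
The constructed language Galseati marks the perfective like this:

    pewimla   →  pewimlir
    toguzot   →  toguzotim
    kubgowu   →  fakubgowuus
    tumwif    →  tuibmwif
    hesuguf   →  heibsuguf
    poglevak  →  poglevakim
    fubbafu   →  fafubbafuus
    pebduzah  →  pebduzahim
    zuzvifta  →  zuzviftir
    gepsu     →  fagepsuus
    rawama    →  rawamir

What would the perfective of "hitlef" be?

hesuguf and kubgowu both have last vowel 'u' yet inflect differently (heibsuguf, fakubgowuus), so the last vowel is not what conditions the rule; the final letter is.
"hitlef" ends in -f. The stems ending in -f (tumwif → tuibmwif, hesuguf → heibsuguf) insert -ib- after the first vowel.
So hitlef → hiibtlef.

hiibtlef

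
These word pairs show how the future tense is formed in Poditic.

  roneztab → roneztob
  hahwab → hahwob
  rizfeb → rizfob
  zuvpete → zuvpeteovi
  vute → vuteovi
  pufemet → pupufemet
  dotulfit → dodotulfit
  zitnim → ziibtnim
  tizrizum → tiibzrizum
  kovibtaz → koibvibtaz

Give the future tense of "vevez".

rizfeb and zuvpete both have last vowel 'e' yet inflect differently (rizfob, zuvpeteovi), so the last vowel is not what conditions the rule; the final letter is.
"vevez" ends in -z. The one such stem in the data (kovibtaz → koibvibtaz) inserts -ib- after the first vowel (as do zitnim, tizrizum), so the same rule applies.
So vevez → veibvez.

veibvez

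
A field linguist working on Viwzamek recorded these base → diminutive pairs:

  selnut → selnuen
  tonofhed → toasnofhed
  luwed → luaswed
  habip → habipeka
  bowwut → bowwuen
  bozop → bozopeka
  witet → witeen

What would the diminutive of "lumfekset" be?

witet and tonofhed both have last vowel 'e' yet inflect differently (witeen, toasnofhed), so the last vowel is not what conditions the rule; the final letter is.
"lumfekset" ends in -t. The stems ending in -t (witet → witeen, selnut → selnuen, bowwut → bowwuen) drop the final letter and add -en.
The other patterns: stems ending in -d insert -as- after the first vowel; stems ending in -p add -eka.
So lumfekset → lumfekseen.

lumfekseen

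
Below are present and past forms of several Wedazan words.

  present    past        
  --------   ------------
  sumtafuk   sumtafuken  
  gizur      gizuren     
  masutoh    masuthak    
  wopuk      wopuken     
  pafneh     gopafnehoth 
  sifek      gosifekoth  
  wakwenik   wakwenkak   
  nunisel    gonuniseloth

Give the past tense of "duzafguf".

sifek and sumtafuk both end in -k yet inflect differently (gosifekoth, sumtafuken), so the final letter is not what conditions the rule; the last vowel is.
"duzafguf" has last vowel 'u'. The stems whose last vowel is 'u' (sumtafuk → sumtafuken, gizur → gizuren, wopuk → wopuken) add -en.
So duzafguf → duzafgufen.

duzafgufen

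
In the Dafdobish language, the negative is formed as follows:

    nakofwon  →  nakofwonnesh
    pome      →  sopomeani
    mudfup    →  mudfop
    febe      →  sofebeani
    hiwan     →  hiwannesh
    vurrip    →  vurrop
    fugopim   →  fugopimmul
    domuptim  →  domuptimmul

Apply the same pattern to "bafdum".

bafdummul

domuptim and vurrip both have last vowel 'i' yet inflect differently (domuptimmul, vurrop), so the last vowel is not what conditions the rule; the final letter is.
"bafdum" ends in -m. The stems ending in -m (domuptim → domuptimmul, fugopim → fugopimmul) double the final consonant and add -ul.
So bafdum → bafdummul.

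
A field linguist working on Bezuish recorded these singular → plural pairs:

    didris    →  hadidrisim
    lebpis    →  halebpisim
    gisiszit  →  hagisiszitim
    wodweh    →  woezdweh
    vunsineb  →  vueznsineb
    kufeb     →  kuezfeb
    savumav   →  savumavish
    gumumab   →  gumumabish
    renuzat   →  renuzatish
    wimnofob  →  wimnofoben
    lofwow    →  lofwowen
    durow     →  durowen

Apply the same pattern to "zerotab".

zerotabish

"zerotab" has last vowel 'a'. The stems whose last vowel is 'a' (savumav → savumavish, gumumab → gumumabish, renuzat → renuzatish) add -ish.
The other patterns: stems whose last vowel is 'i' add ha- … -im around the stem; stems whose last vowel is 'e' insert -ez- after the first vowel; stems whose last vowel is 'o' add -en.
So zerotab → zerotabish.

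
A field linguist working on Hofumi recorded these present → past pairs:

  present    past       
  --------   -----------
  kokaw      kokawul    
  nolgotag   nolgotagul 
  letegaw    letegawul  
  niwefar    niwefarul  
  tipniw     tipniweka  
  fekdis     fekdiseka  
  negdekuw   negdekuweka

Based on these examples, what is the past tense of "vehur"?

vehureka

kokaw and tipniw both end in -w yet inflect differently (kokawul, tipniweka), so the final letter is not what conditions the rule; the last vowel is.
"vehur" has last vowel 'u'. The one such stem in the data (negdekuw → negdekuweka) adds -eka, so the same rule applies.
The other pattern: stems whose last vowel is 'a' add -ul.
So vehur → vehureka.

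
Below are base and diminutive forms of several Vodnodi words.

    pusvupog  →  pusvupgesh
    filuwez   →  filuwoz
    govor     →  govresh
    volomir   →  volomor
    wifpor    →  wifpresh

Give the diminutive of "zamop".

zampesh

wifpor and volomir both end in -r yet inflect differently (wifpresh, volomor), so the final letter is not what conditions the rule; the last vowel is.
"zamop" has last vowel 'o'. The stems whose last vowel is 'o' (wifpor → wifpresh, govor → govresh, pusvupog → pusvupgesh) delete the last vowel and add -esh.
So zamop → zampesh.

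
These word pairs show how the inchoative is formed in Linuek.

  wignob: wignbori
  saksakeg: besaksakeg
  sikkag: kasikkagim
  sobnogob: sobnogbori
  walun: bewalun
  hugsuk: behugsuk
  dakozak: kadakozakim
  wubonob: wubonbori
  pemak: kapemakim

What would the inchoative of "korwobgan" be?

kakorwobganim

sikkag and saksakeg both end in -g yet inflect differently (kasikkagim, besaksakeg), so the final letter is not what conditions the rule; the last vowel is.
"korwobgan" has last vowel 'a'. The stems whose last vowel is 'a' (sikkag → kasikkagim, pemak → kapemakim, dakozak → kadakozakim) add ka- … -im around the stem.
The other patterns: stems whose last vowel is 'o' delete the last vowel and add -ori; stems whose last vowel is 'e' or 'u' add the prefix be-.
So korwobgan → kakorwobganim.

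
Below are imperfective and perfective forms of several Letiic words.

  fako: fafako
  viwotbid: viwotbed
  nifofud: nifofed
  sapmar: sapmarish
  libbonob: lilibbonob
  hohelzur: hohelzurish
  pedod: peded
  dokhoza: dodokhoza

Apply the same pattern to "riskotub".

"riskotub" ends in -b. The one such stem in the data (libbonob → lilibbonob) repeats the first consonant+vowel as a prefix (as do dokhoza, fako), so the same rule applies.
So riskotub → ririskotub.

ririskotub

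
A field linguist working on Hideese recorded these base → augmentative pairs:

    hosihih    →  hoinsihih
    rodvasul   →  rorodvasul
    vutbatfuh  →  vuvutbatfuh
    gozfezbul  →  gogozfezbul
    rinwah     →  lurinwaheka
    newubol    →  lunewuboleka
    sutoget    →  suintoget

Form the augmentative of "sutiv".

suintiv

rodvasul and newubol both end in -l yet inflect differently (rorodvasul, lunewuboleka), so the final letter is not what conditions the rule; the last vowel is.
"sutiv" has last vowel 'i'. The one such stem in the data (hosihih → hoinsihih) inserts -in- after the first vowel (as does sutoget), so the same rule applies.
So sutiv → suintiv.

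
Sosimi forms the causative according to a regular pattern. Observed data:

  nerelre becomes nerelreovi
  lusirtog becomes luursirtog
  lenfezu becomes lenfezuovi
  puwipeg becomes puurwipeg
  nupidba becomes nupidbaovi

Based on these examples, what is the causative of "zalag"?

zaurlag

nerelre and puwipeg both have last vowel 'e' yet inflect differently (nerelreovi, puurwipeg), so the last vowel is not what conditions the rule; whether the stem ends in a vowel or a consonant is.
"zalag" ends in a consonant. The stems ending in a consonant (puwipeg → puurwipeg, lusirtog → luursirtog) insert -ur- after the first vowel.
The other pattern: stems ending in a vowel add -ovi.
So zalag → zaurlag.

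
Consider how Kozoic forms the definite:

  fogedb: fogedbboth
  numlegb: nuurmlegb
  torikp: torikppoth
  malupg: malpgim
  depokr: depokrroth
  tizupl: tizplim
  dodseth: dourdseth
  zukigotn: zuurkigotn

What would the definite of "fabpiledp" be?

fabpiledppoth

fogedb and numlegb both end in -b yet inflect differently (fogedbboth, nuurmlegb), so the final letter is not what conditions the rule; the second-to-last letter is.
"fabpiledp" has second-to-last letter 'd'. The one such stem in the data (fogedb → fogedbboth) doubles the final consonant and adds -oth (as do depokr, torikp), so the same rule applies.
The other patterns: stems whose second-to-last letter is 'p' delete the last vowel and add -im; stems whose second-to-last letter is 'g' or 't' insert -ur- after the first vowel.
So fabpiledp → fabpiledppoth.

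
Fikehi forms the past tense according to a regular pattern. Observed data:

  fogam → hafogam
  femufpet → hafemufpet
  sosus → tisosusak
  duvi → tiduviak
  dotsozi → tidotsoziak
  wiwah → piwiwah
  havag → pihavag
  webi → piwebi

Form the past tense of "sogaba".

tisogabaak

"sogaba" begins with s-. The one such stem in the data (sosus → tisosusak) adds ti- … -ak around the stem, so the same rule applies.
So sogaba → tisogabaak.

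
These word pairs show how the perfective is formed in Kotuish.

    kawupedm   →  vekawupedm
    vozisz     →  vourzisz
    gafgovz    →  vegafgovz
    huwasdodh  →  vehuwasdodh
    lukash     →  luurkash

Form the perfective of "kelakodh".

lukash and huwasdodh both end in -h yet inflect differently (luurkash, vehuwasdodh), so the final letter is not what conditions the rule; the second-to-last letter is.
"kelakodh" has second-to-last letter 'd'. The stems whose second-to-last letter is 'd' (huwasdodh → vehuwasdodh, kawupedm → vekawupedm) add the prefix ve-.
The other pattern: stems whose second-to-last letter is 's' insert -ur- after the first vowel.
So kelakodh → vekelakodh.

vekelakodh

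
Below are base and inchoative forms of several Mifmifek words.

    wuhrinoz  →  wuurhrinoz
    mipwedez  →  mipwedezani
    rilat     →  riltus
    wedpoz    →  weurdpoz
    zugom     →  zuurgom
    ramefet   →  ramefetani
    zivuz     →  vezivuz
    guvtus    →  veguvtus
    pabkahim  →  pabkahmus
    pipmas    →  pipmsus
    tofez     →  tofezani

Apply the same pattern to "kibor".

kiurbor

zivuz and wuhrinoz both end in -z yet inflect differently (vezivuz, wuurhrinoz), so the final letter is not what conditions the rule; the last vowel is.
"kibor" has last vowel 'o'. The stems whose last vowel is 'o' (zugom → zuurgom, wuhrinoz → wuurhrinoz, wedpoz → weurdpoz) insert -ur- after the first vowel.
So kibor → kiurbor.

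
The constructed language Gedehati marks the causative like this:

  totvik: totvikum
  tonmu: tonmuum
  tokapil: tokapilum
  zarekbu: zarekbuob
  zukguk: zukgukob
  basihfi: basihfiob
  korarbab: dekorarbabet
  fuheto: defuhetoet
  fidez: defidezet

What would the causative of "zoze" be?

"zoze" begins with z-. The stems beginning with z- (zarekbu → zarekbuob, zukguk → zukgukob) add -ob.
The other patterns: stems beginning with t- add -um; stems beginning with f- or k- add de- … -et around the stem.
So zoze → zozeob.

zozeob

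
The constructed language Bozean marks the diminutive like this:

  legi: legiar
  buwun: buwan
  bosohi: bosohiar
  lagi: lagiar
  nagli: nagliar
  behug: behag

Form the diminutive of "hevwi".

bosohi and behug both begin with b- yet inflect differently (bosohiar, behag), so the first letter is not what conditions the rule; the final letter is.
"hevwi" ends in -i. The stems ending in -i (nagli → nagliar, bosohi → bosohiar, lagi → lagiar) add -ar.
So hevwi → hevwiar.

hevwiar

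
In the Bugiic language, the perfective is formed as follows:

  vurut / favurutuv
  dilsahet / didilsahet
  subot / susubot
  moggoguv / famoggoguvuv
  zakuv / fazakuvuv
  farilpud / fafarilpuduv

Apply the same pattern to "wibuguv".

fawibuguvuv

"wibuguv" has last vowel 'u'. The stems whose last vowel is 'u' (moggoguv → famoggoguvuv, farilpud → fafarilpuduv, zakuv → fazakuvuv) add fa- … -uv around the stem.
The other pattern: stems whose last vowel is 'e' or 'o' repeat the first consonant+vowel as a prefix.
So wibuguv → fawibuguvuv.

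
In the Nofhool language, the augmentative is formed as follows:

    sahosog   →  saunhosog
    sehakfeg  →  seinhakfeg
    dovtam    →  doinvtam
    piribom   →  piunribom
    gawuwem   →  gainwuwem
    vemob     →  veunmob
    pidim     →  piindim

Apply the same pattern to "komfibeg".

"komfibeg" has last vowel 'e'. The stems whose last vowel is 'e' (gawuwem → gainwuwem, sehakfeg → seinhakfeg) insert -in- after the first vowel.
So komfibeg → koinmfibeg.

koinmfibeg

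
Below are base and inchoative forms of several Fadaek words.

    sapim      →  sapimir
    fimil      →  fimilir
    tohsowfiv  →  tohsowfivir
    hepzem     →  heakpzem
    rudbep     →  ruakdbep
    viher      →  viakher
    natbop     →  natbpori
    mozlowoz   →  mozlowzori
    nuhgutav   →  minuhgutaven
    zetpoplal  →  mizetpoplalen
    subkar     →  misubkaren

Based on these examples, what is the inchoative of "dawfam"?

sapim and hepzem both end in -m yet inflect differently (sapimir, heakpzem), so the final letter is not what conditions the rule; the last vowel is.
"dawfam" has last vowel 'a'. The stems whose last vowel is 'a' (nuhgutav → minuhgutaven, zetpoplal → mizetpoplalen, subkar → misubkaren) add mi- … -en around the stem.
The other patterns: stems whose last vowel is 'i' add -ir; stems whose last vowel is 'e' insert -ak- after the first vowel; stems whose last vowel is 'o' delete the last vowel and add -ori.
So dawfam → midawfamen.

midawfamen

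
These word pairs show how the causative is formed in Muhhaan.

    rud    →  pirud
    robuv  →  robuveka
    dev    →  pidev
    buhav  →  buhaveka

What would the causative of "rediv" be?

"rediv" has 2 vowels. The stems with 2 vowels (buhav → buhaveka, robuv → robuveka) add -eka.
The other pattern: stems with 1 vowel add the prefix pi-.
So rediv → rediveka.

rediveka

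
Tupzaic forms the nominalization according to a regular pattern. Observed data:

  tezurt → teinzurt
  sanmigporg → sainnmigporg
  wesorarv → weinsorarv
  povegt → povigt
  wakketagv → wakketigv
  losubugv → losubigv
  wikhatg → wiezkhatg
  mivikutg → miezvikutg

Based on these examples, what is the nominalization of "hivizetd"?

tezurt and povegt both end in -t yet inflect differently (teinzurt, povigt), so the final letter is not what conditions the rule; the second-to-last letter is.
"hivizetd" has second-to-last letter 't'. The stems whose second-to-last letter is 't' (wikhatg → wiezkhatg, mivikutg → miezvikutg) insert -ez- after the first vowel.
So hivizetd → hiezvizetd.

hiezvizetd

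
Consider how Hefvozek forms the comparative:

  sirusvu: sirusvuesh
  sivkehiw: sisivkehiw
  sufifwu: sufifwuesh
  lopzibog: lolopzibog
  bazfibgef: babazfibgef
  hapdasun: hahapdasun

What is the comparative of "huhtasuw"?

huhuhtasuw

"huhtasuw" ends in a consonant. The stems ending in a consonant (bazfibgef → babazfibgef, hapdasun → hahapdasun, sivkehiw → sisivkehiw) repeat the first consonant+vowel as a prefix.
The other pattern: stems ending in a vowel add -esh.
So huhtasuw → huhuhtasuw.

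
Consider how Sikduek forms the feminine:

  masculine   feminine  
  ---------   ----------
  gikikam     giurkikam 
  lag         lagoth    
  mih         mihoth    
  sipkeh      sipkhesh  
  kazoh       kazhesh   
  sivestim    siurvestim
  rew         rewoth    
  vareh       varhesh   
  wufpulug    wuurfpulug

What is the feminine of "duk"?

mih and vareh both end in -h yet inflect differently (mihoth, varhesh), so the final letter is not what conditions the rule; the number of vowels is.
"duk" has 1 vowel. The stems with 1 vowel (mih → mihoth, rew → rewoth, lag → lagoth) add -oth.
The other patterns: stems with 2 vowels delete the last vowel and add -esh; stems with 3 vowels insert -ur- after the first vowel.
So duk → dukoth.

dukoth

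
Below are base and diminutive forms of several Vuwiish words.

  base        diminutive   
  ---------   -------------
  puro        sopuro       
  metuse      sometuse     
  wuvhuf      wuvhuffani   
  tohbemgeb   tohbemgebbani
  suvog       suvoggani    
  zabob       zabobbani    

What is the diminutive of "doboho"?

"doboho" ends in a vowel. The stems ending in a vowel (puro → sopuro, metuse → sometuse) add the prefix so-.
So doboho → sodoboho.

sodoboho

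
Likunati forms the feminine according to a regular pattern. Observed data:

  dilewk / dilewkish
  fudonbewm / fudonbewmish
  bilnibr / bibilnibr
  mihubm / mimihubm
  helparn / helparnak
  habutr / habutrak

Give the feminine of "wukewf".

wukewfish

fudonbewm and mihubm both end in -m yet inflect differently (fudonbewmish, mimihubm), so the final letter is not what conditions the rule; the second-to-last letter is.
"wukewf" has second-to-last letter 'w'. The stems whose second-to-last letter is 'w' (dilewk → dilewkish, fudonbewm → fudonbewmish) add -ish.
So wukewf → wukewfish.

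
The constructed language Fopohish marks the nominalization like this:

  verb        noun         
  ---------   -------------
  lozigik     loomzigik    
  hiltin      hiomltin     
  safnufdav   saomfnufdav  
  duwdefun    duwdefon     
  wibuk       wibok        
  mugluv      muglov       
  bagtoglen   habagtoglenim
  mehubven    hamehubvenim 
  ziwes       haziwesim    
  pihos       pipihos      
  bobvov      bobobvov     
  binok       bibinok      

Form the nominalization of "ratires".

haratiresim

hiltin and duwdefun both end in -n yet inflect differently (hiomltin, duwdefon), so the final letter is not what conditions the rule; the last vowel is.
"ratires" has last vowel 'e'. The stems whose last vowel is 'e' (bagtoglen → habagtoglenim, mehubven → hamehubvenim, ziwes → haziwesim) add ha- … -im around the stem.
So ratires → haratiresim.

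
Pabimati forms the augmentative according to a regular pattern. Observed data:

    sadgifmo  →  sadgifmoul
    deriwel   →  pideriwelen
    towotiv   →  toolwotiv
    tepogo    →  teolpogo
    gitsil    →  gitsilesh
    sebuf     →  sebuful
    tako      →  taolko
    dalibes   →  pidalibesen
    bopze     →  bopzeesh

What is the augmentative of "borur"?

boruresh

sadgifmo and tako both end in -o yet inflect differently (sadgifmoul, taolko), so the final letter is not what conditions the rule; the first letter is.
"borur" begins with b-. The one such stem in the data (bopze → bopzeesh) adds -esh, so the same rule applies.
The other patterns: stems beginning with s- add -ul; stems beginning with t- insert -ol- after the first vowel; stems beginning with d- add pi- … -en around the stem.
So borur → boruresh.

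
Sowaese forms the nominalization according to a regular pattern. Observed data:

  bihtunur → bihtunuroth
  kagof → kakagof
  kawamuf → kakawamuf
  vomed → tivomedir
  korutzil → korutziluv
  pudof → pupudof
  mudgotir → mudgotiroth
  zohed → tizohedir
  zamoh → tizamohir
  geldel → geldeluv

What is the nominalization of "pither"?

pudof and zamoh both have last vowel 'o' yet inflect differently (pupudof, tizamohir), so the last vowel is not what conditions the rule; the final letter is.
"pither" ends in -r. The stems ending in -r (bihtunur → bihtunuroth, mudgotir → mudgotiroth) add -oth.
The other patterns: stems ending in -f repeat the first consonant+vowel as a prefix; stems ending in -d or -h add ti- … -ir around the stem; stems ending in -l add -uv.
So pither → pitheroth.

pitheroth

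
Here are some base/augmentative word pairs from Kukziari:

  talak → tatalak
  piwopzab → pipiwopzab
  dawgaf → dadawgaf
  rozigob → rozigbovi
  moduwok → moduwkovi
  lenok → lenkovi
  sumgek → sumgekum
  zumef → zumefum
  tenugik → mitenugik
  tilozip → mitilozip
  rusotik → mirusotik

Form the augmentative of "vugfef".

vugfefum

piwopzab and rozigob both end in -b yet inflect differently (pipiwopzab, rozigbovi), so the final letter is not what conditions the rule; the last vowel is.
"vugfef" has last vowel 'e'. The stems whose last vowel is 'e' (sumgek → sumgekum, zumef → zumefum) add -um.
So vugfef → vugfefum.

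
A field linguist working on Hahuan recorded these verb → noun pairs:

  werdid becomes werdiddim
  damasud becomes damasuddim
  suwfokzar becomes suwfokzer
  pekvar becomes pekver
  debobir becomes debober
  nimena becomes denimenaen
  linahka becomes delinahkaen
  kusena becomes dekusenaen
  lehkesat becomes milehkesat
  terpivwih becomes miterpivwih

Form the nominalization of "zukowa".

werdid and debobir both have last vowel 'i' yet inflect differently (werdiddim, debober), so the last vowel is not what conditions the rule; the final letter is.
"zukowa" ends in -a. The stems ending in -a (nimena → denimenaen, linahka → delinahkaen, kusena → dekusenaen) add de- … -en around the stem.
So zukowa → dezukowaen.

dezukowaen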